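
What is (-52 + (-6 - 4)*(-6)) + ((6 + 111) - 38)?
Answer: 87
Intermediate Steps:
(-52 + (-6 - 4)*(-6)) + ((6 + 111) - 38) = (-52 - 10*(-6)) + (117 - 38) = (-52 + 60) + 79 = 8 + 79 = 87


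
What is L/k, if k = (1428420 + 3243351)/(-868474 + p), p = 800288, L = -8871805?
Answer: 5873134910/45357 ≈ 1.2949e+5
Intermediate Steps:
k = -45357/662 (k = (1428420 + 3243351)/(-868474 + 800288) = 4671771/(-68186) = 4671771*(-1/68186) = -45357/662 ≈ -68.515)
L/k = -8871805/(-45357/662) = -8871805*(-662/45357) = 5873134910/45357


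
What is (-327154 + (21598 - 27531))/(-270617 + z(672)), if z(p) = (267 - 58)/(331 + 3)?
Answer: 37083686/30128623 ≈ 1.2308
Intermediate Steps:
z(p) = 209/334
(-327154 + (21598 - 27531))/(-270617 + z(672)) = (-327154 + (21598 - 27531))/(-270617 + 209/334) = (-327154 - 5933)/(-90385869/334) = -333087*(-334/90385869) = 37083686/30128623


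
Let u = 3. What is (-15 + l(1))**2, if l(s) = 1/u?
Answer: 1936/9 ≈ 215.11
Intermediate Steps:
l(s) = 1/3
(-15 + l(1))**2 = (-15 + 1/3)**2 = (-44/3)**2 = 1936/9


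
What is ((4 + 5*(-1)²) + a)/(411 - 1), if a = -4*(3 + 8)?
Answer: -7/82 ≈ -0.085366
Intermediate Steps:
a = -44 (a = -4*11 = -44)
((4 + 5*(-1)²) + a)/(411 - 1) = ((4 + 5*(-1)²) - 44)/(411 - 1) = ((4 + 5*1) - 44)/410 = ((4 + 5) - 44)*(1/410) = (9 - 44)*(1/410) = -35*1/410 = -7/82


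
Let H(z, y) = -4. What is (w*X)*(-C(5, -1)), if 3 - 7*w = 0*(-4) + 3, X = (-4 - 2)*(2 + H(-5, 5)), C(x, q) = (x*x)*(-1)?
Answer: 0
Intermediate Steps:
C(x, q) = -x**2 (C(x, q) = x**2*(-1) = -x**2)
X = 12 (X = (-4 - 2)*(2 - 4) = -6*(-2) = 12)
w = 0 (w = 3/7 - (0*(-4) + 3)/7 = 3/7 - (0 + 3)/7 = 3/7 - 1/7*3 = 3/7 - 3/7 = 0)
(w*X)*(-C(5, -1)) = (0*12)*(-(-1)*5**2) = 0*(-(-1)*25) = 0*(-1*(-25)) = 0*25 = 0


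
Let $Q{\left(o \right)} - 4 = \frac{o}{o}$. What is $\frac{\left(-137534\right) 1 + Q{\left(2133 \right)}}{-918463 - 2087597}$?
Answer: $\frac{45843}{1002020} \approx 0.045751$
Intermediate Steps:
$Q{\left(o \right)} = 5$ ($Q{\left(o \right)} = 4 + \frac{o}{o} = 4 + 1 = 5$)
$\frac{\left(-137534\right) 1 + Q{\left(2133 \right)}}{-918463 - 2087597} = \frac{\left(-137534\right) 1 + 5}{-918463 - 2087597} = \frac{-137534 + 5}{-3006060} = \left(-137529\right) \left(- \frac{1}{3006060}\right) = \frac{45843}{1002020}$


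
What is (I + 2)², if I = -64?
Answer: 3844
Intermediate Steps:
(I + 2)² = (-64 + 2)² = (-62)² = 3844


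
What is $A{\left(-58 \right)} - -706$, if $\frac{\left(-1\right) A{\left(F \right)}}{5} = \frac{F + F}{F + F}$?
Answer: $701$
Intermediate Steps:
$A{\left(F \right)} = -5$ ($A{\left(F \right)} = - 5 \frac{F + F}{F + F} = - 5 \frac{2 F}{2 F} = - 5 \cdot 2 F \frac{1}{2 F} = \left(-5\right) 1 = -5$)
$A{\left(-58 \right)} - -706 = -5 - -706 = -5 + 706 = 701$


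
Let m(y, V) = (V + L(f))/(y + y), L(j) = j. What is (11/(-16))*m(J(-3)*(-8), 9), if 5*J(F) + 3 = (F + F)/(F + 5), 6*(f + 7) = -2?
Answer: -275/4608 ≈ -0.059679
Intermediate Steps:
f = -22/3 (f = -7 + (⅙)*(-2) = -7 - ⅓ = -22/3 ≈ -7.3333)
J(F) = -⅗ + 2*F/(5*(5 + F)) (J(F) = -⅗ + ((F + F)/(F + 5))/5 = -⅗ + ((2*F)/(5 + F))/5 = -⅗ + (2*F/(5 + F))/5 = -⅗ + 2*F/(5*(5 + F)))
m(y, V) = (-22/3 + V)/(2*y) (m(y, V) = (V - 22/3)/(y + y) = (-22/3 + V)/((2*y)) = (-22/3 + V)*(1/(2*y)) = (-22/3 + V)/(2*y))
(11/(-16))*m(J(-3)*(-8), 9) = (11/(-16))*((-22 + 3*9)/(6*((((-15 - 1*(-3))/(5*(5 - 3)))*(-8))))) = (11*(-1/16))*((-22 + 27)/(6*((((⅕)*(-15 + 3)/2)*(-8))))) = -11*5/(96*(((⅕)*(½)*(-12))*(-8))) = -11*5/(96*((-6/5*(-8)))) = -11*5/(96*48/5) = -11*5*5/(96*48) = -11/16*25/288 = -275/4608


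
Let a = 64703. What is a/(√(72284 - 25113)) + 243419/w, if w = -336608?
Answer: -243419/336608 + 64703*√47171/47171 ≈ 297.19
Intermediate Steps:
a/(√(72284 - 25113)) + 243419/w = 64703/(√(72284 - 25113)) + 243419/(-336608) = 64703/(√47171) + 243419*(-1/336608) = 64703*(√47171/47171) - 243419/336608 = 64703*√47171/47171 - 243419/336608 = -243419/336608 + 64703*√47171/47171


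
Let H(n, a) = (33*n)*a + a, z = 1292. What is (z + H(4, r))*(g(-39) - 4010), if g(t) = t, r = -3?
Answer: -3615757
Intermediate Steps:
H(n, a) = a + 33*a*n (H(n, a) = 33*a*n + a = a + 33*a*n)
(z + H(4, r))*(g(-39) - 4010) = (1292 - 3*(1 + 33*4))*(-39 - 4010) = (1292 - 3*(1 + 132))*(-4049) = (1292 - 3*133)*(-4049) = (1292 - 399)*(-4049) = 893*(-4049) = -3615757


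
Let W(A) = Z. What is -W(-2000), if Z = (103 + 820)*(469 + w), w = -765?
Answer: 273208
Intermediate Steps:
Z = -273208 (Z = (103 + 820)*(469 - 765) = 923*(-296) = -273208)
W(A) = -273208
-W(-2000) = -1*(-273208) = 273208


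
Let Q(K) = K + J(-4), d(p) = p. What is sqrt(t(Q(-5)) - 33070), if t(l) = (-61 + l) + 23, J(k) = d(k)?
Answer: I*sqrt(33117) ≈ 181.98*I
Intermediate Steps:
J(k) = k
Q(K) = -4 + K (Q(K) = K - 4 = -4 + K)
t(l) = -38 + l
sqrt(t(Q(-5)) - 33070) = sqrt((-38 + (-4 - 5)) - 33070) = sqrt((-38 - 9) - 33070) = sqrt(-47 - 33070) = sqrt(-33117) = I*sqrt(33117)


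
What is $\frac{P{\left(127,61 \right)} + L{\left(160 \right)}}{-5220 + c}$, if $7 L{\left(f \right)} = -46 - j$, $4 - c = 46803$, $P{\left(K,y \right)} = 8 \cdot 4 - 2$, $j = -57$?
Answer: $- \frac{221}{364133} \approx -0.00060692$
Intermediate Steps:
$P{\left(K,y \right)} = 30$ ($P{\left(K,y \right)} = 32 - 2 = 30$)
$c = -46799$ ($c = 4 - 46803 = -46799$)
$L{\left(f \right)} = \frac{11}{7}$ ($L{\left(f \right)} = \frac{-46 - -57}{7} = \frac{-46 + 57}{7} = \frac{1}{7} \cdot 11 = \frac{11}{7}$)
$\frac{P{\left(127,61 \right)} + L{\left(160 \right)}}{-5220 + c} = \frac{30 + \frac{11}{7}}{-5220 - 46799} = \frac{221}{7 \left(-52019\right)} = \frac{221}{7} \left(- \frac{1}{52019}\right) = - \frac{221}{364133}$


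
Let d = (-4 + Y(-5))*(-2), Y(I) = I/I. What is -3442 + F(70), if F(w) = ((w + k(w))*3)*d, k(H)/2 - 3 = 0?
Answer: -2074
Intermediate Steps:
k(H) = 6 (k(H) = 6 + 2*0 = 6 + 0 = 6)
Y(I) = 1
d = 6 (d = (-4 + 1)*(-2) = -3*(-2) = 6)
F(w) = 108 + 18*w (F(w) = ((w + 6)*3)*6 = ((6 + w)*3)*6 = (18 + 3*w)*6 = 108 + 18*w)
-3442 + F(70) = -3442 + (108 + 18*70) = -3442 + (108 + 1260) = -3442 + 1368 = -2074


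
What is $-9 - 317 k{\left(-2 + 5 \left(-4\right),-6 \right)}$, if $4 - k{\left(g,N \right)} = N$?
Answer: $-3179$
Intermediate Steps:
$k{\left(g,N \right)} = 4 - N$
$-9 - 317 k{\left(-2 + 5 \left(-4\right),-6 \right)} = -9 - 317 \left(4 - -6\right) = -9 - 317 \left(4 + 6\right) = -9 - 3170 = -3179$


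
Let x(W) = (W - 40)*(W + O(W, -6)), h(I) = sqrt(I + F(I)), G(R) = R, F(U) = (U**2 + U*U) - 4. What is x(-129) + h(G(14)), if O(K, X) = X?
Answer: 22815 + sqrt(402) ≈ 22835.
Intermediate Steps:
F(U) = -4 + 2*U**2 (F(U) = (U**2 + U**2) - 4 = 2*U**2 - 4 = -4 + 2*U**2)
h(I) = sqrt(-4 + I + 2*I**2) (h(I) = sqrt(I + (-4 + 2*I**2)) = sqrt(-4 + I + 2*I**2))
x(W) = (-40 + W)*(-6 + W) (x(W) = (W - 40)*(W - 6) = (-40 + W)*(-6 + W))
x(-129) + h(G(14)) = (240 + (-129)**2 - 46*(-129)) + sqrt(-4 + 14 + 2*14**2) = (240 + 16641 + 5934) + sqrt(-4 + 14 + 2*196) = 22815 + sqrt(-4 + 14 + 392) = 22815 + sqrt(402)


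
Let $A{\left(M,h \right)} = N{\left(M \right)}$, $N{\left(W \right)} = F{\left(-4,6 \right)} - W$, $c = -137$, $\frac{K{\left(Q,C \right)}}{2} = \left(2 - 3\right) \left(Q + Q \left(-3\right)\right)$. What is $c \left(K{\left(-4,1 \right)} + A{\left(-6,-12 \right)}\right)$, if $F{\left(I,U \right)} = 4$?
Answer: $822$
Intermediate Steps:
$K{\left(Q,C \right)} = 4 Q$ ($K{\left(Q,C \right)} = 2 \left(2 - 3\right) \left(Q + Q \left(-3\right)\right) = 2 \left(- (Q - 3 Q)\right) = 2 \left(- \left(-2\right) Q\right) = 2 \cdot 2 Q = 4 Q$)
$N{\left(W \right)} = 4 - W$
$A{\left(M,h \right)} = 4 - M$
$c \left(K{\left(-4,1 \right)} + A{\left(-6,-12 \right)}\right) = - 137 \left(4 \left(-4\right) + \left(4 - -6\right)\right) = - 137 \left(-16 + \left(4 + 6\right)\right) = - 137 \left(-16 + 10\right) = \left(-137\right) \left(-6\right) = 822$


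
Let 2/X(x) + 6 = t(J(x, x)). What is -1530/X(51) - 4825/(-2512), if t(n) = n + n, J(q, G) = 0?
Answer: 11534905/2512 ≈ 4591.9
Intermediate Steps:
t(n) = 2*n
X(x) = -⅓ (X(x) = 2/(-6 + 2*0) = 2/(-6 + 0) = 2/(-6) = 2*(-⅙) = -⅓)
-1530/X(51) - 4825/(-2512) = -1530/(-⅓) - 4825/(-2512) = -1530*(-3) - 4825*(-1/2512) = 4590 + 4825/2512 = 11534905/2512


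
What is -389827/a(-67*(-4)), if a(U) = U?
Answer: -389827/268 ≈ -1454.6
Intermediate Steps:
-389827/a(-67*(-4)) = -389827/((-67*(-4))) = -389827/268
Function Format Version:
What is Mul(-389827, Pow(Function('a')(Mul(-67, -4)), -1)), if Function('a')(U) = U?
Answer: Rational(-389827, 268) ≈ -1454.6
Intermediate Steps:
Mul(-389827, Pow(Function('a')(Mul(-67, -4)), -1)) = Mul(-389827, Pow(Mul(-67, -4), -1)) = Mul(-389827, Pow(268, -1)) = Mul(-389827, Rational(1, 268)) = Rational(-389827, 268)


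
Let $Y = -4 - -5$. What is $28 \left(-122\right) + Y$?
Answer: $-3415$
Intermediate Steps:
$Y = 1$ ($Y = -4 + 5 = 1$)
$28 \left(-122\right) + Y = 28 \left(-122\right) + 1 = -3416 + 1 = -3415$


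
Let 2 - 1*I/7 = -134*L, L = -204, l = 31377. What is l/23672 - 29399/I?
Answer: 3349772777/2264676568 ≈ 1.4791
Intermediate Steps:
I = -191338 (I = 14 - (-938)*(-204) = 14 - 7*27336 = 14 - 191352 = -191338)
l/23672 - 29399/I = 31377/23672 - 29399/(-191338) = 31377*(1/23672) - 29399*(-1/191338) = 31377/23672 + 29399/191338 = 3349772777/2264676568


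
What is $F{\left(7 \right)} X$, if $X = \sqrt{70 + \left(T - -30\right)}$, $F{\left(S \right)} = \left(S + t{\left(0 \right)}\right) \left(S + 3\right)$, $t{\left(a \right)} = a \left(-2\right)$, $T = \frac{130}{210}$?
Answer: $\frac{10 \sqrt{44373}}{3} \approx 702.16$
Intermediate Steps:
$T = \frac{13}{21}$ ($T = 130 \cdot \frac{1}{210} = \frac{13}{21} \approx 0.61905$)
$t{\left(a \right)} = - 2 a$
$F{\left(S \right)} = S \left(3 + S\right)$ ($F{\left(S \right)} = \left(S - 0\right) \left(S + 3\right) = \left(S + 0\right) \left(3 + S\right) = S \left(3 + S\right)$)
$X = \frac{\sqrt{44373}}{21}$ ($X = \sqrt{70 + \left(\frac{13}{21} - -30\right)} = \sqrt{70 + \left(\frac{13}{21} + 30\right)} = \sqrt{70 + \frac{643}{21}} = \sqrt{\frac{2113}{21}} = \frac{\sqrt{44373}}{21} \approx 10.031$)
$F{\left(7 \right)} X = 7 \left(3 + 7\right) \frac{\sqrt{44373}}{21} = 7 \cdot 10 \frac{\sqrt{44373}}{21} = 70 \frac{\sqrt{44373}}{21} = \frac{10 \sqrt{44373}}{3}$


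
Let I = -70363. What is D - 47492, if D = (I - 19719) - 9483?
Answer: -147057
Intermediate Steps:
D = -99565 (D = (-70363 - 19719) - 9483 = -90082 - 9483 = -99565)
D - 47492 = -99565 - 47492 = -147057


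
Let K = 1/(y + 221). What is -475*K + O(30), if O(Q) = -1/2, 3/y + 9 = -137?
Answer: -170963/64526 ≈ -2.6495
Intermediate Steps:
y = -3/146 (y = 3/(-9 - 137) = 3/(-146) = 3*(-1/146) = -3/146 ≈ -0.020548)
O(Q) = -½ (O(Q) = -1*½ = -½)
K = 146/32263 (K = 1/(-3/146 + 221) = 1/(32263/146) = 146/32263 ≈ 0.0045253)
-475*K + O(30) = -475*146/32263 - ½ = -69350/32263 - ½ = -170963/64526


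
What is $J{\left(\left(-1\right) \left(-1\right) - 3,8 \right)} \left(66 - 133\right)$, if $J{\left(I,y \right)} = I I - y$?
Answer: $268$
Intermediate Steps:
$J{\left(I,y \right)} = I^{2} - y$
$J{\left(\left(-1\right) \left(-1\right) - 3,8 \right)} \left(66 - 133\right) = \left(\left(\left(-1\right) \left(-1\right) - 3\right)^{2} - 8\right) \left(66 - 133\right) = \left(\left(1 - 3\right)^{2} - 8\right) \left(-67\right) = \left(\left(-2\right)^{2} - 8\right) \left(-67\right) = \left(4 - 8\right) \left(-67\right) = \left(-4\right) \left(-67\right) = 268$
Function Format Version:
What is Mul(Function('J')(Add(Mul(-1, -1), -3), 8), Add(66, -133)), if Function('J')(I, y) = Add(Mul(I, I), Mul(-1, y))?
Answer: 268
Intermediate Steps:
Function('J')(I, y) = Add(Pow(I, 2), Mul(-1, y))
Mul(Function('J')(Add(Mul(-1, -1), -3), 8), Add(66, -133)) = Mul(Add(Pow(Add(Mul(-1, -1), -3), 2), Mul(-1, 8)), Add(66, -133)) = Mul(Add(Pow(Add(1, -3), 2), -8), -67) = Mul(Add(Pow(-2, 2), -8), -67) = Mul(Add(4, -8), -67) = Mul(-4, -67) = 268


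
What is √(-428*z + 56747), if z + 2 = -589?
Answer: √309695 ≈ 556.50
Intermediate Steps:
z = -591 (z = -2 - 589 = -591)
√(-428*z + 56747) = √(-428*(-591) + 56747) = √(252948 + 56747) = √309695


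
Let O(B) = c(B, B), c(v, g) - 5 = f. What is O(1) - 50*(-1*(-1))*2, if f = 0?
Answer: -95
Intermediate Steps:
c(v, g) = 5 (c(v, g) = 5 + 0 = 5)
O(B) = 5
O(1) - 50*(-1*(-1))*2 = 5 - 50*(-1*(-1))*2 = 5 - 50*2 = 5 - 100 = -95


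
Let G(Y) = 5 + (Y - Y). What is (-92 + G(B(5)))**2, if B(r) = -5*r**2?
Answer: 7569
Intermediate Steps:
G(Y) = 5 (G(Y) = 5 + 0 = 5)
(-92 + G(B(5)))**2 = (-92 + 5)**2 = (-87)**2 = 7569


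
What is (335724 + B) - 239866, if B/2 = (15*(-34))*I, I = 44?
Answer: 50978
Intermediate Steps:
B = -44880 (B = 2*((15*(-34))*44) = 2*(-510*44) = 2*(-22440) = -44880)
(335724 + B) - 239866 = (335724 - 44880) - 239866 = 290844 - 239866 = 50978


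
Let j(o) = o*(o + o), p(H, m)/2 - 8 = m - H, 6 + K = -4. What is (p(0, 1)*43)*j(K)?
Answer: 154800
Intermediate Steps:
K = -10 (K = -6 - 4 = -10)
p(H, m) = 16 - 2*H + 2*m (p(H, m) = 16 + 2*(m - H) = 16 + (-2*H + 2*m) = 16 - 2*H + 2*m)
j(o) = 2*o² (j(o) = o*(2*o) = 2*o²)
(p(0, 1)*43)*j(K) = ((16 - 2*0 + 2*1)*43)*(2*(-10)²) = ((16 + 0 + 2)*43)*(2*100) = (18*43)*200 = 774*200 = 154800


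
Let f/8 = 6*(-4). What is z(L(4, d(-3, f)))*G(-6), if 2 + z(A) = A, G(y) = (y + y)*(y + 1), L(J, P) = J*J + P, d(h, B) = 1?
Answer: 900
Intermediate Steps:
f = -192 (f = 8*(6*(-4)) = 8*(-24) = -192)
L(J, P) = P + J**2 (L(J, P) = J**2 + P = P + J**2)
G(y) = 2*y*(1 + y) (G(y) = (2*y)*(1 + y) = 2*y*(1 + y))
z(A) = -2 + A
z(L(4, d(-3, f)))*G(-6) = (-2 + (1 + 4**2))*(2*(-6)*(1 - 6)) = (-2 + (1 + 16))*(2*(-6)*(-5)) = (-2 + 17)*60 = 15*60 = 900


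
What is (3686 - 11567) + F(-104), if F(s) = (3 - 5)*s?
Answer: -7673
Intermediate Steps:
F(s) = -2*s
(3686 - 11567) + F(-104) = (3686 - 11567) - 2*(-104) = -7881 + 208 = -7673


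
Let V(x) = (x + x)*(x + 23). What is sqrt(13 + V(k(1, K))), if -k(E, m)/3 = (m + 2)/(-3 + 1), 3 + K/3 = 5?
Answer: sqrt(853) ≈ 29.206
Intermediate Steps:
K = 6 (K = -9 + 3*5 = -9 + 15 = 6)
k(E, m) = 3 + 3*m/2 (k(E, m) = -3*(m + 2)/(-3 + 1) = -3*(2 + m)/(-2) = -3*(2 + m)*(-1)/2 = -3*(-1 - m/2) = 3 + 3*m/2)
V(x) = 2*x*(23 + x) (V(x) = (2*x)*(23 + x) = 2*x*(23 + x))
sqrt(13 + V(k(1, K))) = sqrt(13 + 2*(3 + (3/2)*6)*(23 + (3 + (3/2)*6))) = sqrt(13 + 2*(3 + 9)*(23 + (3 + 9))) = sqrt(13 + 2*12*(23 + 12)) = sqrt(13 + 2*12*35) = sqrt(13 + 840) = sqrt(853)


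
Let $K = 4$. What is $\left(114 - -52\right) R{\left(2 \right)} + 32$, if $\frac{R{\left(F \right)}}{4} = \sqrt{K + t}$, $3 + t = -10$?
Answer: $32 + 1992 i \approx 32.0 + 1992.0 i$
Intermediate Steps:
$t = -13$ ($t = -3 - 10 = -13$)
$R{\left(F \right)} = 12 i$ ($R{\left(F \right)} = 4 \sqrt{4 - 13} = 4 \sqrt{-9} = 4 \cdot 3 i = 12 i$)
$\left(114 - -52\right) R{\left(2 \right)} + 32 = \left(114 - -52\right) 12 i + 32 = \left(114 + 52\right) 12 i + 32 = 166 \cdot 12 i + 32 = 1992 i + 32 = 32 + 1992 i$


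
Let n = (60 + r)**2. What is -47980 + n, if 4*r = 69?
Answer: -672199/16 ≈ -42012.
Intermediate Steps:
r = 69/4 (r = (1/4)*69 = 69/4 ≈ 17.250)
n = 95481/16 (n = (60 + 69/4)**2 = (309/4)**2 = 95481/16 ≈ 5967.6)
-47980 + n = -47980 + 95481/16 = -672199/16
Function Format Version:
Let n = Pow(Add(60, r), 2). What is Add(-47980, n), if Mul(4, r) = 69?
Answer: Rational(-672199, 16) ≈ -42012.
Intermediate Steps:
r = Rational(69, 4) (r = Mul(Rational(1, 4), 69) = Rational(69, 4) ≈ 17.250)
n = Rational(95481, 16) (n = Pow(Add(60, Rational(69, 4)), 2) = Pow(Rational(309, 4), 2) = Rational(95481, 16) ≈ 5967.6)
Add(-47980, n) = Add(-47980, Rational(95481, 16)) = Rational(-672199, 16)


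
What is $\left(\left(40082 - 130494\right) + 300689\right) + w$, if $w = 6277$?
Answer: $216554$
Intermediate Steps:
$\left(\left(40082 - 130494\right) + 300689\right) + w = \left(\left(40082 - 130494\right) + 300689\right) + 6277 = \left(-90412 + 300689\right) + 6277 = 210277 + 6277 = 216554$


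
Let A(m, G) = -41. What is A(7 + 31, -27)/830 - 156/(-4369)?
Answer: -49649/3626270 ≈ -0.013691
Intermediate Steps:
A(7 + 31, -27)/830 - 156/(-4369) = -41/830 - 156/(-4369) = -41*1/830 - 156*(-1/4369) = -41/830 + 156/4369 = -49649/3626270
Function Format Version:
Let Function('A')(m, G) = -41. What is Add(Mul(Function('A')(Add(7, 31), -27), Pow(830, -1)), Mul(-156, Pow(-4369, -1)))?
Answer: Rational(-49649, 3626270) ≈ -0.013691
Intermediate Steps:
Add(Mul(Function('A')(Add(7, 31), -27), Pow(830, -1)), Mul(-156, Pow(-4369, -1))) = Add(Mul(-41, Pow(830, -1)), Mul(-156, Pow(-4369, -1))) = Add(Mul(-41, Rational(1, 830)), Mul(-156, Rational(-1, 4369))) = Add(Rational(-41, 830), Rational(156, 4369)) = Rational(-49649, 3626270)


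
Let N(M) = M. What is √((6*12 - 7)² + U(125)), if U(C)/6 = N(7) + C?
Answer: √5017 ≈ 70.831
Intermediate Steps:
U(C) = 42 + 6*C (U(C) = 6*(7 + C) = 42 + 6*C)
√((6*12 - 7)² + U(125)) = √((6*12 - 7)² + (42 + 6*125)) = √((72 - 7)² + (42 + 750)) = √(65² + 792) = √(4225 + 792) = √5017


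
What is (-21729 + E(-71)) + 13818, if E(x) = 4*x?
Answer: -8195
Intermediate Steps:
(-21729 + E(-71)) + 13818 = (-21729 + 4*(-71)) + 13818 = (-21729 - 284) + 13818 = -22013 + 13818 = -8195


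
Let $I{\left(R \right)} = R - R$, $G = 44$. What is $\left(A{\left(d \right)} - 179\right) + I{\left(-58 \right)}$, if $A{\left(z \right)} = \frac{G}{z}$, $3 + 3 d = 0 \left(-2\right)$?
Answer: $-223$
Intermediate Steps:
$d = -1$ ($d = -1 + \frac{0 \left(-2\right)}{3} = -1 + \frac{1}{3} \cdot 0 = -1 + 0 = -1$)
$I{\left(R \right)} = 0$
$A{\left(z \right)} = \frac{44}{z}$
$\left(A{\left(d \right)} - 179\right) + I{\left(-58 \right)} = \left(\frac{44}{-1} - 179\right) + 0 = \left(44 \left(-1\right) - 179\right) + 0 = \left(-44 - 179\right) + 0 = -223 + 0 = -223$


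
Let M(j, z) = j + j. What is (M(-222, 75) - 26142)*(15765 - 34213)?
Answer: 490458528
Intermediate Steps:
M(j, z) = 2*j
(M(-222, 75) - 26142)*(15765 - 34213) = (2*(-222) - 26142)*(15765 - 34213) = (-444 - 26142)*(-18448) = -26586*(-18448) = 490458528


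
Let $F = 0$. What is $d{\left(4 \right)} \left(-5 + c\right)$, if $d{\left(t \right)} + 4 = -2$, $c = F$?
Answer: $30$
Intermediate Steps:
$c = 0$
$d{\left(t \right)} = -6$ ($d{\left(t \right)} = -4 - 2 = -6$)
$d{\left(4 \right)} \left(-5 + c\right) = - 6 \left(-5 + 0\right) = \left(-6\right) \left(-5\right) = 30$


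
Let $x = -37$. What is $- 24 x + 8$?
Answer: $896$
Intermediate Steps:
$- 24 x + 8 = \left(-24\right) \left(-37\right) + 8 = 888 + 8 = 896$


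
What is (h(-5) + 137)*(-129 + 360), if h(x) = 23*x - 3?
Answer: 4389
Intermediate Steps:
h(x) = -3 + 23*x
(h(-5) + 137)*(-129 + 360) = ((-3 + 23*(-5)) + 137)*(-129 + 360) = ((-3 - 115) + 137)*231 = (-118 + 137)*231 = 19*231 = 4389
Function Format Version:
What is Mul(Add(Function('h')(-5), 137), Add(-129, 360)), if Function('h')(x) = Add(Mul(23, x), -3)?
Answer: 4389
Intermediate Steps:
Function('h')(x) = Add(-3, Mul(23, x))
Mul(Add(Function('h')(-5), 137), Add(-129, 360)) = Mul(Add(Add(-3, Mul(23, -5)), 137), Add(-129, 360)) = Mul(Add(Add(-3, -115), 137), 231) = Mul(Add(-118, 137), 231) = Mul(19, 231) = 4389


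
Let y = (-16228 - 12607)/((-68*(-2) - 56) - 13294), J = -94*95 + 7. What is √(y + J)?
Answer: 3*I*√173073576002/13214 ≈ 94.45*I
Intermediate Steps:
J = -8923 (J = -8930 + 7 = -8923)
y = 28835/13214 (y = -28835/((136 - 56) - 13294) = -28835/(80 - 13294) = -28835/(-13214) = -28835*(-1/13214) = 28835/13214 ≈ 2.1822)
√(y + J) = √(28835/13214 - 8923) = √(-117879687/13214) = 3*I*√173073576002/13214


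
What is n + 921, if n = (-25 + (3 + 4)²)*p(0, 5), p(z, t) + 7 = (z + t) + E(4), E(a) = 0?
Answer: 873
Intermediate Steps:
p(z, t) = -7 + t + z (p(z, t) = -7 + ((z + t) + 0) = -7 + ((t + z) + 0) = -7 + (t + z) = -7 + t + z)
n = -48 (n = (-25 + (3 + 4)²)*(-7 + 5 + 0) = (-25 + 7²)*(-2) = (-25 + 49)*(-2) = 24*(-2) = -48)
n + 921 = -48 + 921 = 873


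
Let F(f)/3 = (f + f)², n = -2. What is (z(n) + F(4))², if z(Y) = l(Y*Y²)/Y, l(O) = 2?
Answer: 36481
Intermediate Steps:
F(f) = 12*f² (F(f) = 3*(f + f)² = 3*(2*f)² = 3*(4*f²) = 12*f²)
z(Y) = 2/Y
(z(n) + F(4))² = (2/(-2) + 12*4²)² = (2*(-½) + 12*16)² = (-1 + 192)² = 191² = 36481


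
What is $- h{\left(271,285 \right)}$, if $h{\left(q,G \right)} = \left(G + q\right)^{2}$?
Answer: $-309136$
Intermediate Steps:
$- h{\left(271,285 \right)} = - \left(285 + 271\right)^{2} = - 556^{2} = \left(-1\right) 309136 = -309136$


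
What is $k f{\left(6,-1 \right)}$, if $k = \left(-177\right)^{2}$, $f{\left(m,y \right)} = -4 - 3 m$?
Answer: $-689238$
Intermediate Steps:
$k = 31329$
$k f{\left(6,-1 \right)} = 31329 \left(-4 - 18\right) = 31329 \left(-22\right) = -689238$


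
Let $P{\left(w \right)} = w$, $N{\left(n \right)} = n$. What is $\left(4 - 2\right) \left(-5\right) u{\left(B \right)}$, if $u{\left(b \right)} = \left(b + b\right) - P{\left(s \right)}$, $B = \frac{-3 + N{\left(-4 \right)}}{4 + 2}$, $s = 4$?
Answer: $\frac{190}{3} \approx 63.333$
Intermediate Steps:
$B = - \frac{7}{6}$ ($B = \frac{-3 - 4}{4 + 2} = - \frac{7}{6} \approx -1.1667$)
$u{\left(b \right)} = -4 + 2 b$ ($u{\left(b \right)} = \left(b + b\right) - 4 = 2 b - 4 = -4 + 2 b$)
$\left(4 - 2\right) \left(-5\right) u{\left(B \right)} = \left(4 - 2\right) \left(-5\right) \left(-4 + 2 \left(- \frac{7}{6}\right)\right) = 2 \left(-5\right) \left(-4 - \frac{7}{3}\right) = \left(-10\right) \left(- \frac{19}{3}\right) = \frac{190}{3}$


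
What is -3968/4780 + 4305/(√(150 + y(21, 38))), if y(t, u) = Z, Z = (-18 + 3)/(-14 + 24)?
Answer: -992/1195 + 1435*√66/33 ≈ 352.44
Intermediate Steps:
Z = -3/2 (Z = -15/10 = -15*⅒ = -3/2 ≈ -1.5000)
y(t, u) = -3/2
-3968/4780 + 4305/(√(150 + y(21, 38))) = -3968/4780 + 4305/(√(150 - 3/2)) = -3968*1/4780 + 4305/(√(297/2)) = -992/1195 + 4305/((3*√66/2)) = -992/1195 + 4305*(√66/99) = -992/1195 + 1435*√66/33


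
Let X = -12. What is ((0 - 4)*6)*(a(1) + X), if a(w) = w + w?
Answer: 240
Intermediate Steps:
a(w) = 2*w
((0 - 4)*6)*(a(1) + X) = ((0 - 4)*6)*(2*1 - 12) = (-4*6)*(2 - 12) = -24*(-10) = 240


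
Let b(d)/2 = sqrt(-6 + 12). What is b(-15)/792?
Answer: sqrt(6)/396 ≈ 0.0061856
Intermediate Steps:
b(d) = 2*sqrt(6) (b(d) = 2*sqrt(-6 + 12) = 2*sqrt(6))
b(-15)/792 = (2*sqrt(6))/792 = (2*sqrt(6))*(1/792) = sqrt(6)/396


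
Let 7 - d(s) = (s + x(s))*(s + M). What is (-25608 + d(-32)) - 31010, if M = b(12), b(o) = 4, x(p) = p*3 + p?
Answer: -61091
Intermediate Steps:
x(p) = 4*p (x(p) = 3*p + p = 4*p)
M = 4
d(s) = 7 - 5*s*(4 + s) (d(s) = 7 - (s + 4*s)*(s + 4) = 7 - 5*s*(4 + s))
(-25608 + d(-32)) - 31010 = (-25608 + (7 - 20*(-32) - 5*(-32)**2)) - 31010 = (-25608 + (7 + 640 - 5*1024)) - 31010 = (-25608 + (7 + 640 - 5120)) - 31010 = (-25608 - 4473) - 31010 = -30081 - 31010 = -61091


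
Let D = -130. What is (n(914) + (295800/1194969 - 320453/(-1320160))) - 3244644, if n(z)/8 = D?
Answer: -1706742971152732801/525850091680 ≈ -3.2457e+6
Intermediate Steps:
n(z) = -1040 (n(z) = 8*(-130) = -1040)
(n(914) + (295800/1194969 - 320453/(-1320160))) - 3244644 = (-1040 + (295800/1194969 - 320453/(-1320160))) - 3244644 = (-1040 + (295800*(1/1194969) - 320453*(-1/1320160))) - 3244644 = (-1040 + (98600/398323 + 320453/1320160)) - 3244644 = (-1040 + 257811576319/525850091680) - 3244644 = -546626283770881/525850091680 - 3244644 = -1706742971152732801/525850091680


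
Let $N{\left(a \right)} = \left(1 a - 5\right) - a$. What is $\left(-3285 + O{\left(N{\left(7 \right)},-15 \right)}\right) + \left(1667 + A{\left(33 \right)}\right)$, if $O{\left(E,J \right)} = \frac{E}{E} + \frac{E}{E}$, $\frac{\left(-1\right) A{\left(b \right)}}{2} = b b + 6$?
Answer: $-3806$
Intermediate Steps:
$A{\left(b \right)} = -12 - 2 b^{2}$ ($A{\left(b \right)} = - 2 \left(b b + 6\right) = - 2 \left(b^{2} + 6\right) = - 2 \left(6 + b^{2}\right) = -12 - 2 b^{2}$)
$N{\left(a \right)} = -5$ ($N{\left(a \right)} = \left(a - 5\right) - a = \left(-5 + a\right) - a = -5$)
$O{\left(E,J \right)} = 2$ ($O{\left(E,J \right)} = 1 + 1 = 2$)
$\left(-3285 + O{\left(N{\left(7 \right)},-15 \right)}\right) + \left(1667 + A{\left(33 \right)}\right) = \left(-3285 + 2\right) + \left(1667 - \left(12 + 2 \cdot 33^{2}\right)\right) = -3283 + \left(1667 - 2190\right) = -3283 - 523 = -3806$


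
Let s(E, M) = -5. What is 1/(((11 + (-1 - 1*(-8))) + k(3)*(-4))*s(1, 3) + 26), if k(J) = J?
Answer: -¼ ≈ -0.25000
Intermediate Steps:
1/(((11 + (-1 - 1*(-8))) + k(3)*(-4))*s(1, 3) + 26) = 1/(((11 + (-1 - 1*(-8))) + 3*(-4))*(-5) + 26) = 1/(((11 + (-1 + 8)) - 12)*(-5) + 26) = 1/(((11 + 7) - 12)*(-5) + 26) = 1/((18 - 12)*(-5) + 26) = 1/(6*(-5) + 26) = 1/(-30 + 26) = 1/(-4) = -¼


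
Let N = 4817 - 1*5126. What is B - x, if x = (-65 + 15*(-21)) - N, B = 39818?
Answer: 39889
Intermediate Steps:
N = -309 (N = 4817 - 5126 = -309)
x = -71 (x = (-65 + 15*(-21)) - 1*(-309) = (-65 - 315) + 309 = -380 + 309 = -71)
B - x = 39818 - 1*(-71) = 39818 + 71 = 39889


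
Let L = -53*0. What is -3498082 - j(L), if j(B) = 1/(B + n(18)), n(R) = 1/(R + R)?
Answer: -3498118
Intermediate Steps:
n(R) = 1/(2*R)
L = 0
j(B) = 1/(1/36 + B) (j(B) = 1/(B + (1/2)/18) = 1/(B + (1/2)*(1/18)) = 1/(B + 1/36) = 1/(1/36 + B))
-3498082 - j(L) = -3498082 - 36/(1 + 36*0) = -3498082 - 36/(1 + 0) = -3498082 - 36/1 = -3498082 - 36 = -3498118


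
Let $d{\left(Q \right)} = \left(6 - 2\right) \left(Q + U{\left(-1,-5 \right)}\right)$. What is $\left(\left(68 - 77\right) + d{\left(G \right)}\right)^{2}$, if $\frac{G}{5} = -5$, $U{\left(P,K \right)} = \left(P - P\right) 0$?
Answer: $11881$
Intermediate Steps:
$U{\left(P,K \right)} = 0$ ($U{\left(P,K \right)} = 0 \cdot 0 = 0$)
$G = -25$ ($G = 5 \left(-5\right) = -25$)
$d{\left(Q \right)} = 4 Q$ ($d{\left(Q \right)} = \left(6 - 2\right) \left(Q + 0\right) = 4 Q$)
$\left(\left(68 - 77\right) + d{\left(G \right)}\right)^{2} = \left(\left(68 - 77\right) + 4 \left(-25\right)\right)^{2} = \left(\left(68 - 77\right) - 100\right)^{2} = \left(-9 - 100\right)^{2} = \left(-109\right)^{2} = 11881$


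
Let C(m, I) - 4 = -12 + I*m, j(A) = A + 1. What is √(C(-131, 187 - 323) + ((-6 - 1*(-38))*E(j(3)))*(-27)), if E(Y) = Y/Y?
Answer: 4*√1059 ≈ 130.17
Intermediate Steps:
j(A) = 1 + A
C(m, I) = -8 + I*m (C(m, I) = 4 + (-12 + I*m) = -8 + I*m)
E(Y) = 1
√(C(-131, 187 - 323) + ((-6 - 1*(-38))*E(j(3)))*(-27)) = √((-8 + (187 - 323)*(-131)) + ((-6 - 1*(-38))*1)*(-27)) = √((-8 - 136*(-131)) + ((-6 + 38)*1)*(-27)) = √((-8 + 17816) + (32*1)*(-27)) = √(17808 + 32*(-27)) = √(17808 - 864) = √16944 = 4*√1059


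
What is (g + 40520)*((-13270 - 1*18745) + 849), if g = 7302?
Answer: -1490420452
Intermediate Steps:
(g + 40520)*((-13270 - 1*18745) + 849) = (7302 + 40520)*((-13270 - 1*18745) + 849) = 47822*((-13270 - 18745) + 849) = 47822*(-32015 + 849) = 47822*(-31166) = -1490420452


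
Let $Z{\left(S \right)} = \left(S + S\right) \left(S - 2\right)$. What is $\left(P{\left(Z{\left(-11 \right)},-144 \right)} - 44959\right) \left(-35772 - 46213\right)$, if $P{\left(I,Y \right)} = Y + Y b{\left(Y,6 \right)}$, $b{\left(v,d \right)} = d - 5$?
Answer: $3709575295$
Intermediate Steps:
$b{\left(v,d \right)} = -5 + d$ ($b{\left(v,d \right)} = d - 5 = -5 + d$)
$Z{\left(S \right)} = 2 S \left(-2 + S\right)$
$P{\left(I,Y \right)} = 2 Y$ ($P{\left(I,Y \right)} = Y + Y \left(-5 + 6\right) = Y + Y 1 = Y + Y = 2 Y$)
$\left(P{\left(Z{\left(-11 \right)},-144 \right)} - 44959\right) \left(-35772 - 46213\right) = \left(2 \left(-144\right) - 44959\right) \left(-35772 - 46213\right) = \left(-288 - 44959\right) \left(-81985\right) = \left(-45247\right) \left(-81985\right) = 3709575295$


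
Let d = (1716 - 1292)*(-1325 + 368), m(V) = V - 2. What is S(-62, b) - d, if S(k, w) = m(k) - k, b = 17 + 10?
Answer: 405766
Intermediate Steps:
m(V) = -2 + V
b = 27
S(k, w) = -2 (S(k, w) = (-2 + k) - k = -2)
d = -405768 (d = 424*(-957) = -405768)
S(-62, b) - d = -2 - 1*(-405768) = -2 + 405768 = 405766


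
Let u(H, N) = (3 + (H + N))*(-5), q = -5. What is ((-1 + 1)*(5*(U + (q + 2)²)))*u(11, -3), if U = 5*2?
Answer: 0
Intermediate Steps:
U = 10
u(H, N) = -15 - 5*H - 5*N (u(H, N) = (3 + H + N)*(-5) = -15 - 5*H - 5*N)
((-1 + 1)*(5*(U + (q + 2)²)))*u(11, -3) = ((-1 + 1)*(5*(10 + (-5 + 2)²)))*(-15 - 5*11 - 5*(-3)) = (0*(5*(10 + (-3)²)))*(-15 - 55 + 15) = (0*(5*(10 + 9)))*(-55) = (0*(5*19))*(-55) = (0*95)*(-55) = 0*(-55) = 0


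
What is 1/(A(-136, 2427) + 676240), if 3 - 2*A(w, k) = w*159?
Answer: 2/1374107 ≈ 1.4555e-6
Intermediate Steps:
A(w, k) = 3/2 - 159*w/2 (A(w, k) = 3/2 - w*159/2 = 3/2 - 159*w/2)
1/(A(-136, 2427) + 676240) = 1/((3/2 - 159/2*(-136)) + 676240) = 1/((3/2 + 10812) + 676240) = 1/(21627/2 + 676240) = 1/(1374107/2) = 2/1374107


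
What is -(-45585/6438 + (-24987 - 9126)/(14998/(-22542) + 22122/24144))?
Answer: 89741008878951/660051658 ≈ 1.3596e+5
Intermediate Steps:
-(-45585/6438 + (-24987 - 9126)/(14998/(-22542) + 22122/24144)) = -(-45585*1/6438 - 34113/(14998*(-1/22542) + 22122*(1/24144))) = -(-15195/2146 - 34113/(-7499/11271 + 3687/4024)) = -(-15195/2146 - 34113/11380201/45354504) = -(-15195/2146 - 34113*45354504/11380201) = -(-15195/2146 - 1547178194952/11380201) = -1*(-89741008878951/660051658) = 89741008878951/660051658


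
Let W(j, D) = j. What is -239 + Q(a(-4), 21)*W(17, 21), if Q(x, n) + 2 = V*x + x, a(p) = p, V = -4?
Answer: -69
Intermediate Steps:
Q(x, n) = -2 - 3*x (Q(x, n) = -2 + (-4*x + x) = -2 - 3*x)
-239 + Q(a(-4), 21)*W(17, 21) = -239 + (-2 - 3*(-4))*17 = -239 + (-2 + 12)*17 = -239 + 10*17 = -239 + 170 = -69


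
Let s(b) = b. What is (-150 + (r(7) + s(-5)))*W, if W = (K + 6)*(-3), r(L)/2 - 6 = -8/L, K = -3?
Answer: 9153/7 ≈ 1307.6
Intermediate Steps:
r(L) = 12 - 16/L (r(L) = 12 + 2*(-8/L) = 12 - 16/L)
W = -9 (W = (-3 + 6)*(-3) = 3*(-3) = -9)
(-150 + (r(7) + s(-5)))*W = (-150 + ((12 - 16/7) - 5))*(-9) = (-150 + (68/7 - 5))*(-9) = (-150 + 33/7)*(-9) = -1017/7*(-9) = 9153/7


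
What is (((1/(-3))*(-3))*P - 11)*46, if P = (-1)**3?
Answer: -552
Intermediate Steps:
P = -1
(((1/(-3))*(-3))*P - 11)*46 = (((1/(-3))*(-3))*(-1) - 11)*46 = (((1*(-1/3))*(-3))*(-1) - 11)*46 = (-1/3*(-3)*(-1) - 11)*46 = (1*(-1) - 11)*46 = (-1 - 11)*46 = -12*46 = -552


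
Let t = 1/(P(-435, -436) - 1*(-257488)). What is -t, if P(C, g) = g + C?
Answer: -1/256617 ≈ -3.8969e-6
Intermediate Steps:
P(C, g) = C + g
t = 1/256617 (t = 1/((-435 - 436) - 1*(-257488)) = 1/(-871 + 257488) = 1/256617 ≈ 3.8969e-6)
-t = -1*1/256617 = -1/256617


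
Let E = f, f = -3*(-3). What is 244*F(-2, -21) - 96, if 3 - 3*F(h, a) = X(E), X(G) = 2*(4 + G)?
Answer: -5900/3 ≈ -1966.7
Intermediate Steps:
f = 9
E = 9
X(G) = 8 + 2*G
F(h, a) = -23/3 (F(h, a) = 1 - (8 + 2*9)/3 = 1 - (8 + 18)/3 = 1 - ⅓*26 = 1 - 26/3 = -23/3)
244*F(-2, -21) - 96 = 244*(-23/3) - 96 = -5612/3 - 96 = -5900/3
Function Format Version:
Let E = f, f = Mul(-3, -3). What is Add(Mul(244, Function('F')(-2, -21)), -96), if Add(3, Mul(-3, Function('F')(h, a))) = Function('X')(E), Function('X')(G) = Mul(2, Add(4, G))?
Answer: Rational(-5900, 3) ≈ -1966.7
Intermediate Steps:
f = 9
E = 9
Function('X')(G) = Add(8, Mul(2, G))
Function('F')(h, a) = Rational(-23, 3) (Function('F')(h, a) = Add(1, Mul(Rational(-1, 3), Add(8, Mul(2, 9)))) = Add(1, Mul(Rational(-1, 3), Add(8, 18))) = Add(1, Mul(Rational(-1, 3), 26)) = Add(1, Rational(-26, 3)) = Rational(-23, 3))
Add(Mul(244, Function('F')(-2, -21)), -96) = Add(Mul(244, Rational(-23, 3)), -96) = Add(Rational(-5612, 3), -96) = Rational(-5900, 3)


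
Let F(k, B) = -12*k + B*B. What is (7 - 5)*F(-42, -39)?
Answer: 4050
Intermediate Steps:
F(k, B) = B**2 - 12*k (F(k, B) = -12*k + B**2 = B**2 - 12*k)
(7 - 5)*F(-42, -39) = (7 - 5)*((-39)**2 - 12*(-42)) = 2*(1521 + 504) = 2*2025 = 4050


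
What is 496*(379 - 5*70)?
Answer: 14384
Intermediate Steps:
496*(379 - 5*70) = 496*(379 - 350) = 496*29 = 14384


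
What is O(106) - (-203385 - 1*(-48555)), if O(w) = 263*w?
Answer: 182708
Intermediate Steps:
O(106) - (-203385 - 1*(-48555)) = 263*106 - (-203385 - 1*(-48555)) = 27878 - (-203385 + 48555) = 27878 - 1*(-154830) = 27878 + 154830 = 182708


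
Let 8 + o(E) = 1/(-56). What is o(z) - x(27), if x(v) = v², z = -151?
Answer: -41273/56 ≈ -737.02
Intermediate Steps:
o(E) = -449/56 (o(E) = -8 + 1/(-56) = -8 - 1/56 = -449/56)
o(z) - x(27) = -449/56 - 1*27² = -449/56 - 1*729 = -449/56 - 729 = -41273/56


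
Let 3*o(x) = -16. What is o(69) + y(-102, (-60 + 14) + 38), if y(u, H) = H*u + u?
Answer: 2126/3 ≈ 708.67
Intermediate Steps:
o(x) = -16/3 (o(x) = (1/3)*(-16) = -16/3)
y(u, H) = u + H*u
o(69) + y(-102, (-60 + 14) + 38) = -16/3 - 102*(1 + ((-60 + 14) + 38)) = -16/3 - 102*(1 + (-46 + 38)) = -16/3 - 102*(1 - 8) = -16/3 - 102*(-7) = -16/3 + 714 = 2126/3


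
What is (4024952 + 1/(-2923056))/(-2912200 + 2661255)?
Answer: -11765160093311/733526287920 ≈ -16.039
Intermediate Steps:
(4024952 + 1/(-2923056))/(-2912200 + 2661255) = (4024952 - 1/2923056)/(-250945) = (11765160093311/2923056)*(-1/250945) = -11765160093311/733526287920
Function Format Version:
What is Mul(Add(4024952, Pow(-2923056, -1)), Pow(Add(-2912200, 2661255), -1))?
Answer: Rational(-11765160093311, 733526287920) ≈ -16.039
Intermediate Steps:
Mul(Add(4024952, Pow(-2923056, -1)), Pow(Add(-2912200, 2661255), -1)) = Mul(Add(4024952, Rational(-1, 2923056)), Pow(-250945, -1)) = Mul(Rational(11765160093311, 2923056), Rational(-1, 250945)) = Rational(-11765160093311, 733526287920)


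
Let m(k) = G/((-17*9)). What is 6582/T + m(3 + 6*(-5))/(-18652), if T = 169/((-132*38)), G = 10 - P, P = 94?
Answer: -7851470393839/40190397 ≈ -1.9536e+5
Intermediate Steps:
G = -84 (G = 10 - 1*94 = 10 - 94 = -84)
m(k) = 28/51 (m(k) = -84/((-17*9)) = -84/(-153) = -84*(-1/153) = 28/51)
T = -169/5016 (T = 169/(-5016) = 169*(-1/5016) = -169/5016 ≈ -0.033692)
6582/T + m(3 + 6*(-5))/(-18652) = 6582/(-169/5016) + (28/51)/(-18652) = 6582*(-5016/169) + (28/51)*(-1/18652) = -33015312/169 - 7/237813 = -7851470393839/40190397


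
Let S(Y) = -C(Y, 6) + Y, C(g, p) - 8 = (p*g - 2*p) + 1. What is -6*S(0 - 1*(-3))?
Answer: 72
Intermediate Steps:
C(g, p) = 9 - 2*p + g*p (C(g, p) = 8 + ((p*g - 2*p) + 1) = 8 + ((g*p - 2*p) + 1) = 8 + ((-2*p + g*p) + 1) = 8 + (1 - 2*p + g*p) = 9 - 2*p + g*p)
S(Y) = 3 - 5*Y (S(Y) = -(9 - 2*6 + Y*6) + Y = -(9 - 12 + 6*Y) + Y = -(-3 + 6*Y) + Y = (3 - 6*Y) + Y = 3 - 5*Y)
-6*S(0 - 1*(-3)) = -6*(3 - 5*(0 - 1*(-3))) = -6*(3 - 5*(0 + 3)) = -6*(3 - 5*3) = -6*(3 - 15) = -6*(-12) = 72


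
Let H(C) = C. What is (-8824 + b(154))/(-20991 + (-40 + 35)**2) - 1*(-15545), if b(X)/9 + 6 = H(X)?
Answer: 162961981/10483 ≈ 15545.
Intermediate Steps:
b(X) = -54 + 9*X
(-8824 + b(154))/(-20991 + (-40 + 35)**2) - 1*(-15545) = (-8824 + (-54 + 9*154))/(-20991 + (-40 + 35)**2) - 1*(-15545) = (-8824 + (-54 + 1386))/(-20991 + (-5)**2) + 15545 = (-8824 + 1332)/(-20991 + 25) + 15545 = -7492/(-20966) + 15545 = -7492*(-1/20966) + 15545 = 3746/10483 + 15545 = 162961981/10483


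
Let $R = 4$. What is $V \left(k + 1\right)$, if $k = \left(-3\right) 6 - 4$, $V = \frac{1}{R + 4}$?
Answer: $- \frac{21}{8} \approx -2.625$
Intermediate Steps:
$V = \frac{1}{8}$ ($V = \frac{1}{4 + 4} = \frac{1}{8} \approx 0.125$)
$k = -22$ ($k = -18 - 4 = -22$)
$V \left(k + 1\right) = \frac{-22 + 1}{8} = \frac{1}{8} \left(-21\right) = - \frac{21}{8}$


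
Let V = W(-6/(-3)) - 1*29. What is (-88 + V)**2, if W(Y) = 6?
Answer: 12321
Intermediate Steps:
V = -23 (V = 6 - 1*29 = 6 - 29 = -23)
(-88 + V)**2 = (-88 - 23)**2 = (-111)**2 = 12321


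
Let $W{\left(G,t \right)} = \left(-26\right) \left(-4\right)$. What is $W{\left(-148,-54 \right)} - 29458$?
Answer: $-29354$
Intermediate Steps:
$W{\left(G,t \right)} = 104$
$W{\left(-148,-54 \right)} - 29458 = 104 - 29458 = -29354$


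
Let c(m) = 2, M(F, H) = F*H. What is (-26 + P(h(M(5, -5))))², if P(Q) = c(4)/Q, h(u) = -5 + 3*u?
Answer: 1083681/1600 ≈ 677.30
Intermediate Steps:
P(Q) = 2/Q
(-26 + P(h(M(5, -5))))² = (-26 + 2/(-5 + 3*(5*(-5))))² = (-26 + 2/(-5 + 3*(-25)))² = (-26 + 2/(-5 - 75))² = (-26 + 2/(-80))² = (-26 + 2*(-1/80))² = (-26 - 1/40)² = (-1041/40)² = 1083681/1600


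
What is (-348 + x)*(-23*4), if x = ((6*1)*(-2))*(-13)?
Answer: 17664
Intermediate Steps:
x = 156 (x = (6*(-2))*(-13) = -12*(-13) = 156)
(-348 + x)*(-23*4) = (-348 + 156)*(-23*4) = -192*(-92) = 17664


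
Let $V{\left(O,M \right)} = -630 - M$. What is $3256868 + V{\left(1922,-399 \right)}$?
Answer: $3256637$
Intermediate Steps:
$3256868 + V{\left(1922,-399 \right)} = 3256868 - 231 = 3256637$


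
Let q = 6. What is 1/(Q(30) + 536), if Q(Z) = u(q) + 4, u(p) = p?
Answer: 1/546 ≈ 0.0018315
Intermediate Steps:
Q(Z) = 10 (Q(Z) = 6 + 4 = 10)
1/(Q(30) + 536) = 1/(10 + 536) = 1/546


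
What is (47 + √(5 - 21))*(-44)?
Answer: -2068 - 176*I ≈ -2068.0 - 176.0*I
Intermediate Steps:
(47 + √(5 - 21))*(-44) = (47 + √(-16))*(-44) = (47 + 4*I)*(-44) = -2068 - 176*I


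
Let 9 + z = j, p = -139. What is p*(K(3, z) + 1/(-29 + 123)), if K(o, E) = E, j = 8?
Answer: 12927/94 ≈ 137.52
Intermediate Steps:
z = -1 (z = -9 + 8 = -1)
p*(K(3, z) + 1/(-29 + 123)) = -139*(-1 + 1/(-29 + 123)) = -139*(-1 + 1/94) = -139*(-93/94) = 12927/94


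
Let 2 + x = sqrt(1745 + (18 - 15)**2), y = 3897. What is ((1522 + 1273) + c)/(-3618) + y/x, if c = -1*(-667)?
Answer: 1845016/527625 + 3897*sqrt(1754)/1750 ≈ 96.759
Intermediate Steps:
c = 667
x = -2 + sqrt(1754) (x = -2 + sqrt(1745 + (18 - 15)**2) = -2 + sqrt(1745 + 3**2) = -2 + sqrt(1745 + 9) = -2 + sqrt(1754) ≈ 39.881)
((1522 + 1273) + c)/(-3618) + y/x = ((1522 + 1273) + 667)/(-3618) + 3897/(-2 + sqrt(1754)) = (2795 + 667)*(-1/3618) + 3897/(-2 + sqrt(1754)) = 3462*(-1/3618) + 3897/(-2 + sqrt(1754)) = -577/603 + 3897/(-2 + sqrt(1754))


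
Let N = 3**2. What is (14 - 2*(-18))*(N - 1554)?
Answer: -77250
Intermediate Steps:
N = 9
(14 - 2*(-18))*(N - 1554) = (14 - 2*(-18))*(9 - 1554) = (14 + 36)*(-1545) = 50*(-1545) = -77250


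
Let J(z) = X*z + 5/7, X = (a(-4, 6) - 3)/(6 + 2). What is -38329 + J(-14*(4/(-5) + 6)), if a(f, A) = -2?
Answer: -535959/14 ≈ -38283.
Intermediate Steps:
X = -5/8 (X = (-2 - 3)/(6 + 2) = -5/8 ≈ -0.62500)
J(z) = 5/7 - 5*z/8 (J(z) = -5*z/8 + 5/7 = 5/7 - 5*z/8)
-38329 + J(-14*(4/(-5) + 6)) = -38329 + (5/7 - (-35)*(4/(-5) + 6)/4) = -38329 + (5/7 - (-35)*(4*(-1/5) + 6)/4) = -38329 + (5/7 - (-35)*(-4/5 + 6)/4) = -38329 + (5/7 - (-35)*26/(4*5)) = -38329 + (5/7 - 5/8*(-364/5)) = -38329 + (5/7 + 91/2) = -38329 + 647/14 = -535959/14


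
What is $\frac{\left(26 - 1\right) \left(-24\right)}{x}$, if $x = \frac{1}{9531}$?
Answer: $-5718600$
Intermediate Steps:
$x = \frac{1}{9531} \approx 0.00010492$
$\frac{\left(26 - 1\right) \left(-24\right)}{x} = \left(26 - 1\right) \left(-24\right) \frac{1}{\frac{1}{9531}} = 25 \left(-24\right) 9531 = \left(-600\right) 9531 = -5718600$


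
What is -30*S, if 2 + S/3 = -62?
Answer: 5760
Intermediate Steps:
S = -192 (S = -6 + 3*(-62) = -6 - 186 = -192)
-30*S = -30*(-192) = 5760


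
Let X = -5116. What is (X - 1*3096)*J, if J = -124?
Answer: 1018288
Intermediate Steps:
(X - 1*3096)*J = (-5116 - 1*3096)*(-124) = (-5116 - 3096)*(-124) = -8212*(-124) = 1018288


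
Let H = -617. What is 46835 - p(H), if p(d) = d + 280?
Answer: 47172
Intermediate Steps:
p(d) = 280 + d
46835 - p(H) = 46835 - (280 - 617) = 46835 - 1*(-337) = 46835 + 337 = 47172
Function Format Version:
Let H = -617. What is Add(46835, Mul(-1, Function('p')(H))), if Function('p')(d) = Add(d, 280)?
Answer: 47172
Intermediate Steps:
Function('p')(d) = Add(280, d)
Add(46835, Mul(-1, Function('p')(H))) = Add(46835, Mul(-1, Add(280, -617))) = Add(46835, Mul(-1, -337)) = Add(46835, 337) = 47172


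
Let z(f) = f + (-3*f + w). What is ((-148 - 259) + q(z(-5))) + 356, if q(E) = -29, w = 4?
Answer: -80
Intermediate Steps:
z(f) = 4 - 2*f (z(f) = f + (-3*f + 4) = f + (4 - 3*f) = 4 - 2*f)
((-148 - 259) + q(z(-5))) + 356 = ((-148 - 259) - 29) + 356 = (-407 - 29) + 356 = -436 + 356 = -80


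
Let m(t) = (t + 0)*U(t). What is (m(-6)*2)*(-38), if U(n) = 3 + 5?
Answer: 3648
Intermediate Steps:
U(n) = 8
m(t) = 8*t (m(t) = (t + 0)*8 = t*8 = 8*t)
(m(-6)*2)*(-38) = ((8*(-6))*2)*(-38) = -48*2*(-38) = -96*(-38) = 3648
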